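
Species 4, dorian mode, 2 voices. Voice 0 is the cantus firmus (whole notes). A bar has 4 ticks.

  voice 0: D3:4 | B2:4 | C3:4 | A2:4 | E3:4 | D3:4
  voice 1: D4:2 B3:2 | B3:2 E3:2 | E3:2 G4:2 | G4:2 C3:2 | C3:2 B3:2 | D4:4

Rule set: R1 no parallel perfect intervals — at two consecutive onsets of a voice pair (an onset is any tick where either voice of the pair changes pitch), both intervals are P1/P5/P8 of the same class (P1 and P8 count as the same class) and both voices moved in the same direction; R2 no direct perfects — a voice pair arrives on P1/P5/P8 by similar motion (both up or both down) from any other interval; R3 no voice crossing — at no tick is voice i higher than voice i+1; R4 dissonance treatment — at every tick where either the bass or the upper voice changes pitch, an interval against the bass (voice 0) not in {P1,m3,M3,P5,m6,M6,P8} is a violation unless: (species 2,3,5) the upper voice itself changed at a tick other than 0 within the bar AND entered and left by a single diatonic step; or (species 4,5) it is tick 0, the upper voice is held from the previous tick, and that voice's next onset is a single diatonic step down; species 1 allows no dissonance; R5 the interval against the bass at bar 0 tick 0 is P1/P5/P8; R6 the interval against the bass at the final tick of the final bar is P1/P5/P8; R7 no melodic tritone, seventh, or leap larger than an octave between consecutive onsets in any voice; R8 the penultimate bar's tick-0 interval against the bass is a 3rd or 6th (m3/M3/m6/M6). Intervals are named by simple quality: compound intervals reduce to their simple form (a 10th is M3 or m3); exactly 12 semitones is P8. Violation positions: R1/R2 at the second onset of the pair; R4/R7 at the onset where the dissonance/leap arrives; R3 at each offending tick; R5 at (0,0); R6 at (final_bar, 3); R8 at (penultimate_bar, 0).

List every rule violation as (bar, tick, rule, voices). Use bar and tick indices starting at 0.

(1, 2, R4, (0, 1))
(2, 2, R7, (1,))
(3, 0, R4, (0, 1))
(3, 2, R7, (1,))
(4, 0, R3, (0, 1))
(4, 1, R3, (0, 1))
(4, 2, R7, (1,))

bar 0: v0=D3 v1=D4 downbeat P8
bar 1: v0=B2 v1=B3 downbeat P8
bar 2: v0=C3 v1=E3 downbeat M3
bar 3: v0=A2 v1=G4 downbeat m7
bar 4: v0=E3 v1=C3 downbeat M3
bar 5: v0=D3 v1=D4 downbeat P8
  -> R4 @ bar 1 tick 2 v(0, 1): B2/E3 P4 untreated
  -> R7 @ bar 2 tick 2 v(1,): E3->G4 leap 15st
  -> R4 @ bar 3 tick 0 v(0, 1): A2/G4 m7 untreated
  -> R7 @ bar 3 tick 2 v(1,): G4->C3 leap 19st
  -> R3 @ bar 4 tick 0 v(0, 1): E3 above C3
  -> R3 @ bar 4 tick 1 v(0, 1): E3 above C3
  -> R7 @ bar 4 tick 2 v(1,): C3->B3 leap 11st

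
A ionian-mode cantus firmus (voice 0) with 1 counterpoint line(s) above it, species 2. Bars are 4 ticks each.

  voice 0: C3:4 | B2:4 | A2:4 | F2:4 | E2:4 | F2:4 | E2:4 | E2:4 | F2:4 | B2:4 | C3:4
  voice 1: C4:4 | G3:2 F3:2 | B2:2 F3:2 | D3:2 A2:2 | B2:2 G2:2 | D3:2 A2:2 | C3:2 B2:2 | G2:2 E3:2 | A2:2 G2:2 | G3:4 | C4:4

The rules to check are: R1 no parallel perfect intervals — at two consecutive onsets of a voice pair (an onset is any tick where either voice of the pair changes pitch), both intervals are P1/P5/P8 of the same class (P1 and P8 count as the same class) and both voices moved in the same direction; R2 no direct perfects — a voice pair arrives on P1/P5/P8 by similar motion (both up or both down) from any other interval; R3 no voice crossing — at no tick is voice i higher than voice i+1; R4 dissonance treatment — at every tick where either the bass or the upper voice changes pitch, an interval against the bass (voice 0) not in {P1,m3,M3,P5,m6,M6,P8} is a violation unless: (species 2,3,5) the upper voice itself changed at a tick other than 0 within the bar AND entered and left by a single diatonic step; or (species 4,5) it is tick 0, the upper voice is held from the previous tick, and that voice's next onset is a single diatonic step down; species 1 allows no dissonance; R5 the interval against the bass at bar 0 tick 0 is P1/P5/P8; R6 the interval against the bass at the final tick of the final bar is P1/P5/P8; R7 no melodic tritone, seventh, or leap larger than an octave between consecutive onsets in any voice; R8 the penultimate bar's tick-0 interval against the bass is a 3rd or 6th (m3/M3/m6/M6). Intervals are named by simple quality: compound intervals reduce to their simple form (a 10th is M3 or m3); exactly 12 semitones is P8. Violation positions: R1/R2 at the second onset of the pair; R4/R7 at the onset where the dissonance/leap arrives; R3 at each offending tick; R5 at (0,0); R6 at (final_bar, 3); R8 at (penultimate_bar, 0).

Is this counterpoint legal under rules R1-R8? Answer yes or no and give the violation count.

No (7 violations)

bar 0: v0=C3 v1=C4 (P8)
bar 1: v0=B2 v1=G3 (m6)
bar 2: v0=A2 v1=B2 (M2)
bar 3: v0=F2 v1=D3 (M6)
bar 4: v0=E2 v1=B2 (P5)
bar 5: v0=F2 v1=D3 (M6)
bar 6: v0=E2 v1=C3 (m6)
bar 7: v0=E2 v1=G2 (m3)
bar 8: v0=F2 v1=A2 (M3)
bar 9: v0=B2 v1=G3 (m6)
bar 10: v0=C3 v1=C4 (P8)
  R4 @ bar1.2: B2/F3 TT untreated
  R4 @ bar2.0: A2/B2 M2 untreated
  R7 @ bar2.0: F3->B2 leap 6st
  R7 @ bar2.2: B2->F3 leap 6st
  R4 @ bar8.2: F2/G2 M2 untreated
  R7 @ bar9.0: F2->B2 leap 6st
  R2 @ bar10.0: B2/G3 m6 -> C3/C4 P8 similar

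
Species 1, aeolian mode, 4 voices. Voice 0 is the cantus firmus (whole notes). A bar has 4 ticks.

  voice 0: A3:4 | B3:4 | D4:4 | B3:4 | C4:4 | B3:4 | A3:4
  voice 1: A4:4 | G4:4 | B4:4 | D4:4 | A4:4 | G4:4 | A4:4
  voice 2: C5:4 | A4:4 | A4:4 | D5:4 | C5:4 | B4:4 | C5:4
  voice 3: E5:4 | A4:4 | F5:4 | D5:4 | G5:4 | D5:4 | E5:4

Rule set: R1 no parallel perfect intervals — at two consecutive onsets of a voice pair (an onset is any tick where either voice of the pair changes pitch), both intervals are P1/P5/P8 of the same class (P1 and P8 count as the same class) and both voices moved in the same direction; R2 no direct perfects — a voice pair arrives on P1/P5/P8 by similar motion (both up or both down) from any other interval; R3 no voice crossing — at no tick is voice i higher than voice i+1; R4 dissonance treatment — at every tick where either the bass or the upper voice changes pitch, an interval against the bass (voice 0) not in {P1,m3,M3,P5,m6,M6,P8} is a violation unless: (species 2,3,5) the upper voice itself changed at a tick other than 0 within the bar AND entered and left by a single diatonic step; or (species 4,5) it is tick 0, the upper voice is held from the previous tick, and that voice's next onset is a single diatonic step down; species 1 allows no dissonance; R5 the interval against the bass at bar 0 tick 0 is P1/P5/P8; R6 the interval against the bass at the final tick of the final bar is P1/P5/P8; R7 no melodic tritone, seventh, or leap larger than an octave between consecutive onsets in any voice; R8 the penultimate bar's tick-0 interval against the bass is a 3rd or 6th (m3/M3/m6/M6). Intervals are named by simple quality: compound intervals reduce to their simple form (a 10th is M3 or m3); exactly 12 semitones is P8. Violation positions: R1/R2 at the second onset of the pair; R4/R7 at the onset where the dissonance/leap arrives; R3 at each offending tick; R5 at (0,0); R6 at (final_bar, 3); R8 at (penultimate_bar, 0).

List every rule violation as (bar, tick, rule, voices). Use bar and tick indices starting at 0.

(0, 0, R5, (0, 2))
(1, 0, R2, (2, 3))
(1, 0, R4, (0, 2))
(1, 0, R4, (0, 3))
(2, 0, R3, (1, 2))
(2, 1, R3, (1, 2))
(2, 2, R3, (1, 2))
(2, 3, R3, (1, 2))
(3, 0, R2, (1, 3))
(4, 0, R2, (0, 3))
(5, 0, R1, (0, 2))
(5, 0, R2, (1, 3))
(5, 0, R8, (0, 2))
(6, 0, R1, (1, 3))
(6, 3, R6, (0, 2))

bar 0: v0=A3 v1=A4 v2=C5 v3=E5 downbeat P5
bar 1: v0=B3 v1=G4 v2=A4 v3=A4 downbeat m7
bar 2: v0=D4 v1=B4 v2=A4 v3=F5 downbeat m3
bar 3: v0=B3 v1=D4 v2=D5 v3=D5 downbeat m3
bar 4: v0=C4 v1=A4 v2=C5 v3=G5 downbeat P5
bar 5: v0=B3 v1=G4 v2=B4 v3=D5 downbeat m3
bar 6: v0=A3 v1=A4 v2=C5 v3=E5 downbeat P5
  -> R5 @ bar 0 tick 0 v(0, 2): opens on m3
  -> R2 @ bar 1 tick 0 v(2, 3): C5/E5 M3 -> A4/A4 P1 similar
  -> R4 @ bar 1 tick 0 v(0, 2): B3/A4 m7 untreated
  -> R4 @ bar 1 tick 0 v(0, 3): B3/A4 m7 untreated
  -> R3 @ bar 2 tick 0 v(1, 2): B4 above A4
  -> R3 @ bar 2 tick 1 v(1, 2): B4 above A4
  -> R3 @ bar 2 tick 2 v(1, 2): B4 above A4
  -> R3 @ bar 2 tick 3 v(1, 2): B4 above A4
  -> R2 @ bar 3 tick 0 v(1, 3): B4/F5 TT -> D4/D5 P8 similar
  -> R2 @ bar 4 tick 0 v(0, 3): B3/D5 m3 -> C4/G5 P5 similar
  -> R1 @ bar 5 tick 0 v(0, 2): C4/C5 P8 -> B3/B4 P8 similar
  -> R2 @ bar 5 tick 0 v(1, 3): A4/G5 m7 -> G4/D5 P5 similar
  -> R8 @ bar 5 tick 0 v(0, 2): penult P8 not 3rd/6th
  -> R1 @ bar 6 tick 0 v(1, 3): G4/D5 P5 -> A4/E5 P5 similar
  -> R6 @ bar 6 tick 3 v(0, 2): closes on m3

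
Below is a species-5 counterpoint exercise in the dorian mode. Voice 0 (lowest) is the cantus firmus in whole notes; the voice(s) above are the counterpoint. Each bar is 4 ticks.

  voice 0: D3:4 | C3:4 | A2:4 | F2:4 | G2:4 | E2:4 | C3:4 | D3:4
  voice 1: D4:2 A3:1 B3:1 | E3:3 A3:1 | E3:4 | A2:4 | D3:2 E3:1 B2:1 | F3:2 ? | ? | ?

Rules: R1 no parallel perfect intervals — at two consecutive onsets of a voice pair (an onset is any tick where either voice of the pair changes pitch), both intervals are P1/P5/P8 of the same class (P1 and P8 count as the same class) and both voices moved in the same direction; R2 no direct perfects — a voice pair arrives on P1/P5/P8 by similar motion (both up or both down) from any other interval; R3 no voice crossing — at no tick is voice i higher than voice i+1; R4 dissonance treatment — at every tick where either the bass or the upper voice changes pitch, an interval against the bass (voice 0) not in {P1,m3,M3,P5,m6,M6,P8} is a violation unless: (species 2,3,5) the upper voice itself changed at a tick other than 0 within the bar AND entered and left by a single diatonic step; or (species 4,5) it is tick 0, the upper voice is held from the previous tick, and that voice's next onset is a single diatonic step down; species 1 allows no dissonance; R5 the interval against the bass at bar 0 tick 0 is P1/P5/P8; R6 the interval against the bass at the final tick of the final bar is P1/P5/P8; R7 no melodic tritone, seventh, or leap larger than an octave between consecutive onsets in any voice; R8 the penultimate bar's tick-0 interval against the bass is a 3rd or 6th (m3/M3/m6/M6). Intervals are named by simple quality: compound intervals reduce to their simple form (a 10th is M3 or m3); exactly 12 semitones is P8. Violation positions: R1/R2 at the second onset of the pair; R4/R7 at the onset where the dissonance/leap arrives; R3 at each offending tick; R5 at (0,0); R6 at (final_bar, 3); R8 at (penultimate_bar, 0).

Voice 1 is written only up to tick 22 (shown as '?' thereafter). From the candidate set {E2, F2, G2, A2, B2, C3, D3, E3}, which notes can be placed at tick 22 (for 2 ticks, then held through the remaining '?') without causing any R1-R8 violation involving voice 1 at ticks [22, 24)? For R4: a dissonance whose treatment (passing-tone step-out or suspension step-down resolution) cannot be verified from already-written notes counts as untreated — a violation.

{C3, E3}

E2: violates R7
F2: violates R4
G2: violates R7
A2: violates R4
B2: violates R7
C3: legal
D3: violates R4
E3: legal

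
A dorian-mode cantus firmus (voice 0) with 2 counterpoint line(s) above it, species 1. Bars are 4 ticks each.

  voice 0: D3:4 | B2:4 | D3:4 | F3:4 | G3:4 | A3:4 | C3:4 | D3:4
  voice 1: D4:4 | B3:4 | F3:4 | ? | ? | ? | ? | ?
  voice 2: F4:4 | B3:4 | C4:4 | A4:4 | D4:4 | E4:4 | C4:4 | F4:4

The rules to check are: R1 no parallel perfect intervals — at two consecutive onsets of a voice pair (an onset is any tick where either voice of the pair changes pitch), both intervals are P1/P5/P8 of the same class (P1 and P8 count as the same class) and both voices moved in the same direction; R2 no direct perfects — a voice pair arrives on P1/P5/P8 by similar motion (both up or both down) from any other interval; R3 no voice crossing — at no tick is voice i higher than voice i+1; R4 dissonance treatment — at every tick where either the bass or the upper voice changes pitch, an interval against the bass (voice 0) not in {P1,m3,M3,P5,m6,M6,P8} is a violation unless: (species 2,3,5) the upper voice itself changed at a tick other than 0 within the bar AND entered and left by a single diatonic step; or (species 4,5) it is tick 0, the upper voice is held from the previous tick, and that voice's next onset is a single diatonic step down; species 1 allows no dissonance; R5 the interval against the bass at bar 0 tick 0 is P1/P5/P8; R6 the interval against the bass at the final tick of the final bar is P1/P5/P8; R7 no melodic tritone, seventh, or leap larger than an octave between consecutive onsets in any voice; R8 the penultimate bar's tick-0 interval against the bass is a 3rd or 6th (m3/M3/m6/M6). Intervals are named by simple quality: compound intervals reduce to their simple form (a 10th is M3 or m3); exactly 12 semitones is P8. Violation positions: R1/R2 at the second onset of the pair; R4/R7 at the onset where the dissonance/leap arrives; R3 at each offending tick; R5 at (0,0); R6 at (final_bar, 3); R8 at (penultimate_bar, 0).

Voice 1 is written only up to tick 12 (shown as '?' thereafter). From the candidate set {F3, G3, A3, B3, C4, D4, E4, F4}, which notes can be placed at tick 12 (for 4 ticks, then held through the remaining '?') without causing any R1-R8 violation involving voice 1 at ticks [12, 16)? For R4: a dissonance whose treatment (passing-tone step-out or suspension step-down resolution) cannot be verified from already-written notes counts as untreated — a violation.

F3: legal
G3: violates R4
A3: violates R2
B3: violates R4,R7
C4: violates R2
D4: violates R1
E4: violates R4,R7
F4: violates R2

{F3}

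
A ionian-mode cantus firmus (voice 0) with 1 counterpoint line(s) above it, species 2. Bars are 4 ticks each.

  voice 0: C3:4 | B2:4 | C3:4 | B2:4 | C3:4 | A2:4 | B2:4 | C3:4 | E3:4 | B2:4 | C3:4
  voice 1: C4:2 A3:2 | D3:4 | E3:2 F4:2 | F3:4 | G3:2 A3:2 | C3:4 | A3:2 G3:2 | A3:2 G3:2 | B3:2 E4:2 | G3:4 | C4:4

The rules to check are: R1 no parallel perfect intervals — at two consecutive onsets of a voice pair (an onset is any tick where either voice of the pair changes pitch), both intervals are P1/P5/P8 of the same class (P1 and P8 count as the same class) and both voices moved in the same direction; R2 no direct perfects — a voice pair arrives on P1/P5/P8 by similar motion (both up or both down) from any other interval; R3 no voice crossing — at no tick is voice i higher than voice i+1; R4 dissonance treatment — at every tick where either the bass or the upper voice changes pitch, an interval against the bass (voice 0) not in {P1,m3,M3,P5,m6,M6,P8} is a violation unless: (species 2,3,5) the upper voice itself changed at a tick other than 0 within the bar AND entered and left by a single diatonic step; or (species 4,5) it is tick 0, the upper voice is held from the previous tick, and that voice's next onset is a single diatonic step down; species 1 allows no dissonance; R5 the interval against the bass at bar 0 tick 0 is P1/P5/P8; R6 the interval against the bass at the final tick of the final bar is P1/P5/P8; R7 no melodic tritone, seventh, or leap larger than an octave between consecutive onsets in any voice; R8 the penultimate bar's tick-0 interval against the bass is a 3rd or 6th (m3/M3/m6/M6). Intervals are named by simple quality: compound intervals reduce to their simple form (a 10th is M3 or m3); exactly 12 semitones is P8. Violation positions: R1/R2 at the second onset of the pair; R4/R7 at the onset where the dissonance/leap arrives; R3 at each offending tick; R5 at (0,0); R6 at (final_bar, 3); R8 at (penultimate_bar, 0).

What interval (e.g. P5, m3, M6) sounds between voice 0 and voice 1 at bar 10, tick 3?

voice 0=C3 voice 1=C4 -> P8

P8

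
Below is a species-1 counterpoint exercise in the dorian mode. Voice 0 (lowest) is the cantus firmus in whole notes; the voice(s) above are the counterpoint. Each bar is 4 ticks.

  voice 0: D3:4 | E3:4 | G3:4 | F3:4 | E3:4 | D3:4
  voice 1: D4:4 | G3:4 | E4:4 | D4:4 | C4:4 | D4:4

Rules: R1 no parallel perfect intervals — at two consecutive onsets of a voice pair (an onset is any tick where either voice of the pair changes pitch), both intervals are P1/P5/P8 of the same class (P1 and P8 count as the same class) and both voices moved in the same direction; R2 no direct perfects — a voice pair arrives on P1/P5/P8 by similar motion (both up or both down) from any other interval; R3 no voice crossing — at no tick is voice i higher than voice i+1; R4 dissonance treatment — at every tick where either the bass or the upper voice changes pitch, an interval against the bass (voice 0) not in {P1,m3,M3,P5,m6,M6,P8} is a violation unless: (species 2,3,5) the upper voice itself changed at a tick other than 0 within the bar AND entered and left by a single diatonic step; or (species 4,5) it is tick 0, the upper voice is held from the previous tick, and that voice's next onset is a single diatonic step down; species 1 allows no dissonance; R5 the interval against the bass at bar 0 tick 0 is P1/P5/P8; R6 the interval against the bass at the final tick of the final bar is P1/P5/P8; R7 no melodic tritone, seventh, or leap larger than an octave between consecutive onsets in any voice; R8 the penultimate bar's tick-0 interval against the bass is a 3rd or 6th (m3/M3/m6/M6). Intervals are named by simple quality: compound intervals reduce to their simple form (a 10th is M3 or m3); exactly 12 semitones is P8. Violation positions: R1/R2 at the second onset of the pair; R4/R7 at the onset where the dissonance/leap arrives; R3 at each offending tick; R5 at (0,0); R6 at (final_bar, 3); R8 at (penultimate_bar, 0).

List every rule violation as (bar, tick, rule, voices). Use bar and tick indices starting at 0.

bar 0: v0=D3 v1=D4 downbeat P8
bar 1: v0=E3 v1=G3 downbeat m3
bar 2: v0=G3 v1=E4 downbeat M6
bar 3: v0=F3 v1=D4 downbeat M6
bar 4: v0=E3 v1=C4 downbeat m6
bar 5: v0=D3 v1=D4 downbeat P8

No violations across 6 bars (D3..D3 vs D4..D4).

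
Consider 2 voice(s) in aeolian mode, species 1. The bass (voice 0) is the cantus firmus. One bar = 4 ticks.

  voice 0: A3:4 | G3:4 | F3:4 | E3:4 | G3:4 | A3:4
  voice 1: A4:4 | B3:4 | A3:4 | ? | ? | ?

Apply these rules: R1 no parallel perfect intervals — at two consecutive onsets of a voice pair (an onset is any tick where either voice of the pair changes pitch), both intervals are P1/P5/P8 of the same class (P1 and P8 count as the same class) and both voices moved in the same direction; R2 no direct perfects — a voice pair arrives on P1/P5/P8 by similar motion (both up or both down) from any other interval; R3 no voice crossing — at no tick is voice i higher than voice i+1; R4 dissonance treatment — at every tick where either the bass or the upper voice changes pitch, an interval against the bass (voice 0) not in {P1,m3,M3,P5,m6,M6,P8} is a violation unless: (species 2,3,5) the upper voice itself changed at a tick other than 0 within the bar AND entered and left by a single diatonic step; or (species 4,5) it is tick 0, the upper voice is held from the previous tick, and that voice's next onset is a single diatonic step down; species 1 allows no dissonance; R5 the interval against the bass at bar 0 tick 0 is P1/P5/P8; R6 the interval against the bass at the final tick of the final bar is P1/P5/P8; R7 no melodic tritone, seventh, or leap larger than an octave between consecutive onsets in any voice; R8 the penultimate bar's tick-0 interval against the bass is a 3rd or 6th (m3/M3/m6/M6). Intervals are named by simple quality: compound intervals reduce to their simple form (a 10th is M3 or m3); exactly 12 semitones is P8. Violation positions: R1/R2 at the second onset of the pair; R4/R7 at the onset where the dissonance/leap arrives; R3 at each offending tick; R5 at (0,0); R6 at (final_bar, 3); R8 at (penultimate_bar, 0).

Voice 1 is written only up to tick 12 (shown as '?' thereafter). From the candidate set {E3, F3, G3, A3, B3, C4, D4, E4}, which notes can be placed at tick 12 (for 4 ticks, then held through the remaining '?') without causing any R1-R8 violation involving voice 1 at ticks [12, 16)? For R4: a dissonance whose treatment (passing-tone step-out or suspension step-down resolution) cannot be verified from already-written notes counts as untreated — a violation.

{B3, C4, E4, G3}

E3: violates R2
F3: violates R4
G3: legal
A3: violates R4
B3: legal
C4: legal
D4: violates R4
E4: legal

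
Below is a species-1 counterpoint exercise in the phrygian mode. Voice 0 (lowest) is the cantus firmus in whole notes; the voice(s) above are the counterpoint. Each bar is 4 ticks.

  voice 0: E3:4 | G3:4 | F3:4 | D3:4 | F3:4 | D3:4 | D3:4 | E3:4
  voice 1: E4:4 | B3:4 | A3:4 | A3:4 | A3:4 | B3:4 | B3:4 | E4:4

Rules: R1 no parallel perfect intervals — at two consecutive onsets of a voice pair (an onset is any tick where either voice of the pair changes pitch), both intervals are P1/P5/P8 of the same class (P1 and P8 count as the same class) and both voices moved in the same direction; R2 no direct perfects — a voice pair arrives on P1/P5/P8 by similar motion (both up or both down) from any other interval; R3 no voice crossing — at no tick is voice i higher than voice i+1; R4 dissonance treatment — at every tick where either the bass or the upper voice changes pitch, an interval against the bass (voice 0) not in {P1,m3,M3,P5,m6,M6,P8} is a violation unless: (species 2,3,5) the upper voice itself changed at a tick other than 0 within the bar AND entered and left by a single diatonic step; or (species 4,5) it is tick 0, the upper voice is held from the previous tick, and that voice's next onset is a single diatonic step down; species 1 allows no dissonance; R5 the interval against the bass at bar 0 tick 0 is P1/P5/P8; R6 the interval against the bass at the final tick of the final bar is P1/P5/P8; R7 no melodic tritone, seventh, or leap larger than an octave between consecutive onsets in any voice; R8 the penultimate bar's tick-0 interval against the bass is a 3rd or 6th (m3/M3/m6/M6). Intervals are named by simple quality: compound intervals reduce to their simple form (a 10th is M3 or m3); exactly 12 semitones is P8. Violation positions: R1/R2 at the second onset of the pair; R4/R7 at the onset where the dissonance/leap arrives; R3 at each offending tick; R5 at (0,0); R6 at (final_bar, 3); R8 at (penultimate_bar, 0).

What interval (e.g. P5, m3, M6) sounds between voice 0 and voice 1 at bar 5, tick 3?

voice 0=D3 voice 1=B3 -> M6

M6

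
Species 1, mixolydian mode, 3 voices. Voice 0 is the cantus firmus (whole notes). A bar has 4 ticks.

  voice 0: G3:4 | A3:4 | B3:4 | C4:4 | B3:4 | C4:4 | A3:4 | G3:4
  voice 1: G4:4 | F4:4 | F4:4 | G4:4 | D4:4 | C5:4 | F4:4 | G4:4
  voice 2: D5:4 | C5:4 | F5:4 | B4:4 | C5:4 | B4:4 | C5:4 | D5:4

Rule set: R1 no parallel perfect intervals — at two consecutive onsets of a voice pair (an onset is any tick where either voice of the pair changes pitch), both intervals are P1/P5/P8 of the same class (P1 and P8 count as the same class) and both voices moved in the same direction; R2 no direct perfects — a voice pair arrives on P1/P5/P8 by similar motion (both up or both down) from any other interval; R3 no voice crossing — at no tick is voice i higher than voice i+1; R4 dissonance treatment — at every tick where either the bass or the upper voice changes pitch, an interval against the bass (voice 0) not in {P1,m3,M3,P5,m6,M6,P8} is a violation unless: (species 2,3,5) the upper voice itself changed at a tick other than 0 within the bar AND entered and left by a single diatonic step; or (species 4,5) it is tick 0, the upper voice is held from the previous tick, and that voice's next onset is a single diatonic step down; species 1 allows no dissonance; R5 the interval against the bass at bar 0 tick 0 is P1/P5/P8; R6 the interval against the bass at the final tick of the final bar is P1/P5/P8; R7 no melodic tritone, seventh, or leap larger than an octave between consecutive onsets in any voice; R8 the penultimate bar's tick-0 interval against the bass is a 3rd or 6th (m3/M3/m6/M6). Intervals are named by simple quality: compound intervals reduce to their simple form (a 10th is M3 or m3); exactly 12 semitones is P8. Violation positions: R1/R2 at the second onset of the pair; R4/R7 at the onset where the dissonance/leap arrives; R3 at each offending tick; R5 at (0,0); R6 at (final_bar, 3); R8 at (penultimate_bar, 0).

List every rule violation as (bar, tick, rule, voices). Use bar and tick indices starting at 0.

bar 0: v0=G3 v1=G4 v2=D5 downbeat P5
bar 1: v0=A3 v1=F4 v2=C5 downbeat m3
bar 2: v0=B3 v1=F4 v2=F5 downbeat TT
bar 3: v0=C4 v1=G4 v2=B4 downbeat M7
bar 4: v0=B3 v1=D4 v2=C5 downbeat m2
bar 5: v0=C4 v1=C5 v2=B4 downbeat M7
bar 6: v0=A3 v1=F4 v2=C5 downbeat m3
bar 7: v0=G3 v1=G4 v2=D5 downbeat P5
  -> R1 @ bar 1 tick 0 v(1, 2): G4/D5 P5 -> F4/C5 P5 similar
  -> R4 @ bar 2 tick 0 v(0, 1): B3/F4 TT untreated
  -> R4 @ bar 2 tick 0 v(0, 2): B3/F5 TT untreated
  -> R2 @ bar 3 tick 0 v(0, 1): B3/F4 TT -> C4/G4 P5 similar
  -> R4 @ bar 3 tick 0 v(0, 2): C4/B4 M7 untreated
  -> R7 @ bar 3 tick 0 v(2,): F5->B4 leap 6st
  -> R4 @ bar 4 tick 0 v(0, 2): B3/C5 m2 untreated
  -> R2 @ bar 5 tick 0 v(0, 1): B3/D4 m3 -> C4/C5 P8 similar
  -> R3 @ bar 5 tick 0 v(1, 2): C5 above B4
  -> R4 @ bar 5 tick 0 v(0, 2): C4/B4 M7 untreated
  -> R7 @ bar 5 tick 0 v(1,): D4->C5 leap 10st
  -> R3 @ bar 5 tick 1 v(1, 2): C5 above B4
  -> R3 @ bar 5 tick 2 v(1, 2): C5 above B4
  -> R3 @ bar 5 tick 3 v(1, 2): C5 above B4
  -> R1 @ bar 7 tick 0 v(1, 2): F4/C5 P5 -> G4/D5 P5 similar

(1, 0, R1, (1, 2))
(2, 0, R4, (0, 1))
(2, 0, R4, (0, 2))
(3, 0, R2, (0, 1))
(3, 0, R4, (0, 2))
(3, 0, R7, (2,))
(4, 0, R4, (0, 2))
(5, 0, R2, (0, 1))
(5, 0, R3, (1, 2))
(5, 0, R4, (0, 2))
(5, 0, R7, (1,))
(5, 1, R3, (1, 2))
(5, 2, R3, (1, 2))
(5, 3, R3, (1, 2))
(7, 0, R1, (1, 2))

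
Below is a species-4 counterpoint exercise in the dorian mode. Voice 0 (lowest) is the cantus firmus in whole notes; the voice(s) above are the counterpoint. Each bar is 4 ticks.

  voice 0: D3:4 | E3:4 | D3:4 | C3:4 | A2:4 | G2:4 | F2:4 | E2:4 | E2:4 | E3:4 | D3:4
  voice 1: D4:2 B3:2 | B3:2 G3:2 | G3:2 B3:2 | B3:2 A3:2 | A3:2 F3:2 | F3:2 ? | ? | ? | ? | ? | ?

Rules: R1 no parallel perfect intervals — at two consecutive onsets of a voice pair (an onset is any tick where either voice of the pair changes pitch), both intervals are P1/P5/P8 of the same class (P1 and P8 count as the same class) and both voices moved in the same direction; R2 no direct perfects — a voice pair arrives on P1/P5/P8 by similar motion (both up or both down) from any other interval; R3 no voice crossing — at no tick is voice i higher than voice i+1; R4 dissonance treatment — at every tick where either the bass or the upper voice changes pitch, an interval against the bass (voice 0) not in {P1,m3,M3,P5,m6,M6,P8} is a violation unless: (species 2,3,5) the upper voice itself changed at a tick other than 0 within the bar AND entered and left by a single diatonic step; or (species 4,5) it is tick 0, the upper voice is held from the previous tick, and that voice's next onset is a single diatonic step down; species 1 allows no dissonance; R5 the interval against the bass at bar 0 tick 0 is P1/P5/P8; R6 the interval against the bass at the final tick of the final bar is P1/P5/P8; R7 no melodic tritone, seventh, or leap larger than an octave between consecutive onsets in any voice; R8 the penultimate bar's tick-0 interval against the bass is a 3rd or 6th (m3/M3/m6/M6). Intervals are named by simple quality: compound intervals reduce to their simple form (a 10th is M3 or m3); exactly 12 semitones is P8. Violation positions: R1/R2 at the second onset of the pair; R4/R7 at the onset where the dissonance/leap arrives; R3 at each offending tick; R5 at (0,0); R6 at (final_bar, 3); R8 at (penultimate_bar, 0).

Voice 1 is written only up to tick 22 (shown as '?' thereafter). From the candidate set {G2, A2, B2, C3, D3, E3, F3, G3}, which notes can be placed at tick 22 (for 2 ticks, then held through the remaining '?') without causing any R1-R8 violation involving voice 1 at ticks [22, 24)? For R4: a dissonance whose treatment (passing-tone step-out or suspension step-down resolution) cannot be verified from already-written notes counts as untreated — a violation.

{D3, E3, F3, G3}

G2: violates R7
A2: violates R4
B2: violates R7
C3: violates R4
D3: legal
E3: legal
F3: legal
G3: legal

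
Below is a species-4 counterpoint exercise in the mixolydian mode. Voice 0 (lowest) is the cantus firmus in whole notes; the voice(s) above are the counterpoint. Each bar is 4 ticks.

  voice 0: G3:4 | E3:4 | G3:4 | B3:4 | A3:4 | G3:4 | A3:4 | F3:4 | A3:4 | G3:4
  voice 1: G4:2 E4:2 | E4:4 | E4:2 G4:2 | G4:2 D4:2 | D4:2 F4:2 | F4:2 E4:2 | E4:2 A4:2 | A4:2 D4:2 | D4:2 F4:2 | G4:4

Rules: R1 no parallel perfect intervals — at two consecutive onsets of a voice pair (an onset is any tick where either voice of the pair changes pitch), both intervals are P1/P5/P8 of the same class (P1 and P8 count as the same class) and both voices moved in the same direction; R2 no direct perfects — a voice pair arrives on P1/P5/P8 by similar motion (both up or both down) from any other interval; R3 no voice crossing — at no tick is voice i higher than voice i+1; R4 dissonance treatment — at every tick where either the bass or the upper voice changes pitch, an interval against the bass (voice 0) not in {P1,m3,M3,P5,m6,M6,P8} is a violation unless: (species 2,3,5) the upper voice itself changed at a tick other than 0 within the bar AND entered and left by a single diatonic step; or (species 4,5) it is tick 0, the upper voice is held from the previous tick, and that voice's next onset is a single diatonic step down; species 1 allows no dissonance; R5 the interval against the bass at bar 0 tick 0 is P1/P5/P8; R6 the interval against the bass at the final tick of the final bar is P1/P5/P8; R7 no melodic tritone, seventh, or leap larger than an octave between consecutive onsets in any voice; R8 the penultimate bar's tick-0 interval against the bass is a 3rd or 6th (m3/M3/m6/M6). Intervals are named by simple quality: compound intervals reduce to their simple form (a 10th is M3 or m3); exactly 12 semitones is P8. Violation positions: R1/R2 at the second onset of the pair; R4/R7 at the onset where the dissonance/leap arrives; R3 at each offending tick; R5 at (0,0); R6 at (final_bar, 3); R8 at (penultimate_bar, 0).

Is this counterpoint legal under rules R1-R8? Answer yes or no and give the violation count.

bar 0: v0=G3 v1=G4 (P8)
bar 1: v0=E3 v1=E4 (P8)
bar 2: v0=G3 v1=E4 (M6)
bar 3: v0=B3 v1=G4 (m6)
bar 4: v0=A3 v1=D4 (P4)
bar 5: v0=G3 v1=F4 (m7)
bar 6: v0=A3 v1=E4 (P5)
bar 7: v0=F3 v1=A4 (M3)
bar 8: v0=A3 v1=D4 (P4)
bar 9: v0=G3 v1=G4 (P8)
  R4 @ bar4.0: A3/D4 P4 untreated
  R4 @ bar8.0: A3/D4 P4 untreated
  R8 @ bar8.0: penult P4 not 3rd/6th

No (3 violations)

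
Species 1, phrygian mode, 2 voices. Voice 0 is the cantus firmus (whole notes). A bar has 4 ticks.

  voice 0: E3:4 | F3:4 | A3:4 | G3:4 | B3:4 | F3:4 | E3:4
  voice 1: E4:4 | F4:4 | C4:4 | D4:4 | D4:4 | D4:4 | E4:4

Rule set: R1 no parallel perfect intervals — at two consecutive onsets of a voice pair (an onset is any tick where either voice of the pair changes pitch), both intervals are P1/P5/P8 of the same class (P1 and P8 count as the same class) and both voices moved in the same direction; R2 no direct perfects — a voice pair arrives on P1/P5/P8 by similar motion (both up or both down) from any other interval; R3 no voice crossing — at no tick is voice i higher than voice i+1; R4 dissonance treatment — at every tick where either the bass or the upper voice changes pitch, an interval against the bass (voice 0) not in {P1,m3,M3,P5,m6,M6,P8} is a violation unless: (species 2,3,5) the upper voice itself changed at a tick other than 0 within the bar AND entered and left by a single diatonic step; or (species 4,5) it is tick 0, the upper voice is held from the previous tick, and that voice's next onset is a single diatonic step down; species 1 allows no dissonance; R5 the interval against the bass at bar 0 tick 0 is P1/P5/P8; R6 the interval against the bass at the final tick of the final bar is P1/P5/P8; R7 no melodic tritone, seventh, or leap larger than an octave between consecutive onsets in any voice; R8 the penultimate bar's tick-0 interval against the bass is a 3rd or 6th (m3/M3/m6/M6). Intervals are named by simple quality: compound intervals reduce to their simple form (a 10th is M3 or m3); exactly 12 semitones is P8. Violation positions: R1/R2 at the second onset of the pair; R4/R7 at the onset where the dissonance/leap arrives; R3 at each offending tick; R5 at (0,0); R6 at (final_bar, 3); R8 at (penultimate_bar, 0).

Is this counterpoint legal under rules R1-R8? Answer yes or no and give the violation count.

No (2 violations)

bar 0: v0=E3 v1=E4 (P8)
bar 1: v0=F3 v1=F4 (P8)
bar 2: v0=A3 v1=C4 (m3)
bar 3: v0=G3 v1=D4 (P5)
bar 4: v0=B3 v1=D4 (m3)
bar 5: v0=F3 v1=D4 (M6)
bar 6: v0=E3 v1=E4 (P8)
  R1 @ bar1.0: E3/E4 P8 -> F3/F4 P8 similar
  R7 @ bar5.0: B3->F3 leap 6st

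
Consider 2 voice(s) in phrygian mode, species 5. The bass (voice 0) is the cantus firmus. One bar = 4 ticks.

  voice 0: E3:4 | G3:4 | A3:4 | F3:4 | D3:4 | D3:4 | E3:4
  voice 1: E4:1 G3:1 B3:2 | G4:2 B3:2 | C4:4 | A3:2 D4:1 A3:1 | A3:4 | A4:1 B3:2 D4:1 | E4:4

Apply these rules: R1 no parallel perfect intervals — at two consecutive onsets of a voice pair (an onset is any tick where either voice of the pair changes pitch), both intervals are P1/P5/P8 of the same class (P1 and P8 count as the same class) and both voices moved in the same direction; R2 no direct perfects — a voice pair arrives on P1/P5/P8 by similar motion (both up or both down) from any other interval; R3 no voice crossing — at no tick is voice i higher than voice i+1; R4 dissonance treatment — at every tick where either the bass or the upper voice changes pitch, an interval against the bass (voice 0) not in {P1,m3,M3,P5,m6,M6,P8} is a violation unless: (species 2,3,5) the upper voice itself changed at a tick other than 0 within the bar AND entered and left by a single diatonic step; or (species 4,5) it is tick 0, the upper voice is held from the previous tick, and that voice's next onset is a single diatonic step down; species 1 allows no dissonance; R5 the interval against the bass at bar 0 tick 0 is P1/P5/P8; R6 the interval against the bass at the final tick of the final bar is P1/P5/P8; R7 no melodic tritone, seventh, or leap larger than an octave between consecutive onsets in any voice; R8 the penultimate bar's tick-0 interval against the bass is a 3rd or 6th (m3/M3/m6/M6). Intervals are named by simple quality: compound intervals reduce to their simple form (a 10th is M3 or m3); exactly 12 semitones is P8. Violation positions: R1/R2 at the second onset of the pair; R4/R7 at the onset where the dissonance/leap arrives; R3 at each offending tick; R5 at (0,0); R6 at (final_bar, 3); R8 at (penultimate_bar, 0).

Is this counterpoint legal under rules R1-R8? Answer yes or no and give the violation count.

No (4 violations)

bar 0: v0=E3 v1=E4 (P8)
bar 1: v0=G3 v1=G4 (P8)
bar 2: v0=A3 v1=C4 (m3)
bar 3: v0=F3 v1=A3 (M3)
bar 4: v0=D3 v1=A3 (P5)
bar 5: v0=D3 v1=A4 (P5)
bar 6: v0=E3 v1=E4 (P8)
  R2 @ bar1.0: E3/B3 P5 -> G3/G4 P8 similar
  R8 @ bar5.0: penult P5 not 3rd/6th
  R7 @ bar5.1: A4->B3 leap 10st
  R1 @ bar6.0: D3/D4 P8 -> E3/E4 P8 similar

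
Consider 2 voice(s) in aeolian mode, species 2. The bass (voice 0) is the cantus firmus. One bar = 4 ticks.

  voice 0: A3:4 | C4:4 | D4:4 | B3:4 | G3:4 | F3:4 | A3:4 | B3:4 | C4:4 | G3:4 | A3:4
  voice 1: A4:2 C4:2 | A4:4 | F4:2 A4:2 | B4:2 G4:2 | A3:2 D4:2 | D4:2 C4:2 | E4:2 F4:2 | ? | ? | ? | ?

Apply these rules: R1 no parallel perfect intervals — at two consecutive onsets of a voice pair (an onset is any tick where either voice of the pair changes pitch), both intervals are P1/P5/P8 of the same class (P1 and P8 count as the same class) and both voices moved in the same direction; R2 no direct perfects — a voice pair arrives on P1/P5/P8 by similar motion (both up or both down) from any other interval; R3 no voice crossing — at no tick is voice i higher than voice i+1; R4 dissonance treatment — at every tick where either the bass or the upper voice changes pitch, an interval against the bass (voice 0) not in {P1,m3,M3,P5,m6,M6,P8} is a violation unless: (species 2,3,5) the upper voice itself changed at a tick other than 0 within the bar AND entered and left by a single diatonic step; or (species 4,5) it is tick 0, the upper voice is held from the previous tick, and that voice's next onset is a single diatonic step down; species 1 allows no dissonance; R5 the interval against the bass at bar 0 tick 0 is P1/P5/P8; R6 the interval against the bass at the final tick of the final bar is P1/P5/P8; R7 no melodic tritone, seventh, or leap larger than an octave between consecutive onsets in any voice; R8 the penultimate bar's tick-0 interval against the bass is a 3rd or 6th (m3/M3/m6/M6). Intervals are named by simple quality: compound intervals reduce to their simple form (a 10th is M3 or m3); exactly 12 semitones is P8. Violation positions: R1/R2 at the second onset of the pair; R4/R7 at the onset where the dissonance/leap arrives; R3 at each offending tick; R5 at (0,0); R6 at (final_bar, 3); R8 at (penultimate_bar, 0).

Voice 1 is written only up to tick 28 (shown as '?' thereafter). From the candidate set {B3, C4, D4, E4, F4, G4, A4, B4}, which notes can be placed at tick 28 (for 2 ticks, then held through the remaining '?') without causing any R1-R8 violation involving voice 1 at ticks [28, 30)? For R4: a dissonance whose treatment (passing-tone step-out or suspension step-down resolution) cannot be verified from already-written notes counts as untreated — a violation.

B3: violates R7
C4: violates R4
D4: legal
E4: violates R4
F4: violates R4
G4: legal
A4: violates R4
B4: violates R2,R7

{D4, G4}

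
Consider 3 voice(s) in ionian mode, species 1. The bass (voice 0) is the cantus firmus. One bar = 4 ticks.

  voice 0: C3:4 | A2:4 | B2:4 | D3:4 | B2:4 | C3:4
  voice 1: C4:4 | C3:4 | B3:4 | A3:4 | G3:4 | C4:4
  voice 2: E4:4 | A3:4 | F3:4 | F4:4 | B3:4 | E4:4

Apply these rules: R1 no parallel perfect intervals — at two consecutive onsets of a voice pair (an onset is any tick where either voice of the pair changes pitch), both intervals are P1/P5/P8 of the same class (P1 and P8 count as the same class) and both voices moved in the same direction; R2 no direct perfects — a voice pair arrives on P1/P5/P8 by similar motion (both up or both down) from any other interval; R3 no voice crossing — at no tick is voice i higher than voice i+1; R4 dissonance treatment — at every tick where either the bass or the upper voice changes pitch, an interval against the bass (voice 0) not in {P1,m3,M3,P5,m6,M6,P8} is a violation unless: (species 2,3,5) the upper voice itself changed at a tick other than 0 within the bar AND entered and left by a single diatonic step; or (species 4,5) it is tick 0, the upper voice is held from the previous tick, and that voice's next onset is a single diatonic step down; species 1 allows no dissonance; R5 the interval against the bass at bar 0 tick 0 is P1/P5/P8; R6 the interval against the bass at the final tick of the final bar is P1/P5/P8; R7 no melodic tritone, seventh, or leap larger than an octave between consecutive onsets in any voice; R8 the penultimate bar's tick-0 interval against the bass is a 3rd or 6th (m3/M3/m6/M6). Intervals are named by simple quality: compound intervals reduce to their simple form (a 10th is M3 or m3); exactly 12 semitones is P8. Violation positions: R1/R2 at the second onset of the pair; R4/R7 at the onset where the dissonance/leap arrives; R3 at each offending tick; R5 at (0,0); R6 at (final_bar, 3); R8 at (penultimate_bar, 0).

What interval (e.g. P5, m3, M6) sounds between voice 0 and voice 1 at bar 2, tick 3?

P8

voice 0=B2 voice 1=B3 -> P8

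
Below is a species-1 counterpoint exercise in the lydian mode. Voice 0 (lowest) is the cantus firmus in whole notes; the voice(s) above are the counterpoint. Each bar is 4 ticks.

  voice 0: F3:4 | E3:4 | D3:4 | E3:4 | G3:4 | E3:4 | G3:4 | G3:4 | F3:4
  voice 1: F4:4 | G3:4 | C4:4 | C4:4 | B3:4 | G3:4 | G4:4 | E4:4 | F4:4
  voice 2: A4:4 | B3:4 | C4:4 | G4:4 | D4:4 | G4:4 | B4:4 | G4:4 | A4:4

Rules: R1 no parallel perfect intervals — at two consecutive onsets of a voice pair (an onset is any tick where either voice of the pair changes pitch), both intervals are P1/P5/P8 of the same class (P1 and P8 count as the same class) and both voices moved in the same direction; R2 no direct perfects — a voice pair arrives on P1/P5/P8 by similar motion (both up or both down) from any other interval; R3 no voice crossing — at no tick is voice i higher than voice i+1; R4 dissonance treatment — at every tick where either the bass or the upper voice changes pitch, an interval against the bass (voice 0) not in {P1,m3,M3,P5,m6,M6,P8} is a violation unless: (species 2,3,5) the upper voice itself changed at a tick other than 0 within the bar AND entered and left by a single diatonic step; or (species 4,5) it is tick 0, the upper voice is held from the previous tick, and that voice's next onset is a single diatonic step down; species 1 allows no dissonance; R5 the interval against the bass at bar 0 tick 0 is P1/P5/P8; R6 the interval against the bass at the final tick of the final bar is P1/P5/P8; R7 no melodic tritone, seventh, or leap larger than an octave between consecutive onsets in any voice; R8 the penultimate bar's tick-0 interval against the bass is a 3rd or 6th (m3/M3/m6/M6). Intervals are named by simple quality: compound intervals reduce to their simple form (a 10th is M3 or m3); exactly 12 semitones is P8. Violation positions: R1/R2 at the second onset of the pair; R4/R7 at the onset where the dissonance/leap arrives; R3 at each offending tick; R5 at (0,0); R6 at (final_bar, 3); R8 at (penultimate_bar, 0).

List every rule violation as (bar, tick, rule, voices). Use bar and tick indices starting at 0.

bar 0: v0=F3 v1=F4 v2=A4 downbeat M3
bar 1: v0=E3 v1=G3 v2=B3 downbeat P5
bar 2: v0=D3 v1=C4 v2=C4 downbeat m7
bar 3: v0=E3 v1=C4 v2=G4 downbeat m3
bar 4: v0=G3 v1=B3 v2=D4 downbeat P5
bar 5: v0=E3 v1=G3 v2=G4 downbeat m3
bar 6: v0=G3 v1=G4 v2=B4 downbeat M3
bar 7: v0=G3 v1=E4 v2=G4 downbeat P8
bar 8: v0=F3 v1=F4 v2=A4 downbeat M3
  -> R5 @ bar 0 tick 0 v(0, 2): opens on M3
  -> R2 @ bar 1 tick 0 v(0, 2): F3/A4 M3 -> E3/B3 P5 similar
  -> R7 @ bar 1 tick 0 v(1,): F4->G3 leap 10st
  -> R7 @ bar 1 tick 0 v(2,): A4->B3 leap 10st
  -> R2 @ bar 2 tick 0 v(1, 2): G3/B3 M3 -> C4/C4 P1 similar
  -> R4 @ bar 2 tick 0 v(0, 1): D3/C4 m7 untreated
  -> R4 @ bar 2 tick 0 v(0, 2): D3/C4 m7 untreated
  -> R2 @ bar 6 tick 0 v(0, 1): E3/G3 m3 -> G3/G4 P8 similar
  -> R8 @ bar 7 tick 0 v(0, 2): penult P8 not 3rd/6th
  -> R6 @ bar 8 tick 3 v(0, 2): closes on M3

(0, 0, R5, (0, 2))
(1, 0, R2, (0, 2))
(1, 0, R7, (1,))
(1, 0, R7, (2,))
(2, 0, R2, (1, 2))
(2, 0, R4, (0, 1))
(2, 0, R4, (0, 2))
(6, 0, R2, (0, 1))
(7, 0, R8, (0, 2))
(8, 3, R6, (0, 2))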